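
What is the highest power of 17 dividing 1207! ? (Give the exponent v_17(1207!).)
v_17(1207!) = 75

Legendre's formula: v_p(n!) = Σ_{k ≥ 1} ⌊n / p^k⌋. For p = 17, n = 1207, the terms are:
  ⌊1207/17^1⌋ = ⌊1207/17⌋ = 71
  ⌊1207/17^2⌋ = ⌊1207/289⌋ = 4
(the next term ⌊1207/17^3⌋ = 0, terminating the sum). Summing: v_17(1207!) = 71 + 4 = 75.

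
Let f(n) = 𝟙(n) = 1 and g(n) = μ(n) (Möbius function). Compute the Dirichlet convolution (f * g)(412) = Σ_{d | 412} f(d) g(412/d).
(𝟙 * μ)(412) = 0

Divisors of 412: [1, 2, 4, 103, 206, 412]. For each d | 412:
  d = 1: 𝟙(1) · μ(412/1) = 1 · 0 = 0
  d = 2: 𝟙(2) · μ(412/2) = 1 · 1 = 1
  d = 4: 𝟙(4) · μ(412/4) = 1 · -1 = -1
  d = 103: 𝟙(103) · μ(412/103) = 1 · 0 = 0
  d = 206: 𝟙(206) · μ(412/206) = 1 · -1 = -1
  d = 412: 𝟙(412) · μ(412/412) = 1 · 1 = 1
Summing: (𝟙 * μ)(412) = 0 + 1 + -1 + 0 + -1 + 1 = 0.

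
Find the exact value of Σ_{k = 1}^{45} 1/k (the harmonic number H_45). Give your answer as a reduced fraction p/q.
H_45 = 5914085889685464427/1345655451257488800

Direct summation: H_45 = 1 + 1/2 + ... + 1/45. The least common denominator is lcm(1, ..., 45) = 9419588158802421600; over this denominator the numerator is 9419588158802421600 + 4709794079401210800 + 3139862719600807200 + 2354897039700605400 + 1883917631760484320 + 1569931359800403600 + 1345655451257488800 + 1177448519850302700 + 1046620906533602400 + 941958815880242160 + 856326196254765600 + 784965679900201800 + 724583704523263200 + 672827725628744400 + 627972543920161440 + 588724259925151350 + 554093421106024800 + 523310453266801200 + 495767797831706400 + 470979407940121080 + 448551817085829600 + 428163098127382800 + 409547311252279200 + 392482839950100900 + 376783526352096864 + 362291852261631600 + 348873635511200800 + 336413862814372200 + 324813384786290400 + 313986271960080720 + 303857682542013600 + 294362129962575675 + 285442065418255200 + 277046710553012400 + 269131090251497760 + 261655226633400600 + 254583463751416800 + 247883898915853200 + 241527901507754400 + 235489703970060540 + 229746052653717600 + 224275908542914800 + 219060189739591200 + 214081549063691400 + 209324181306720480 = 41398601227798250989, so H_45 = 41398601227798250989/9419588158802421600; reducing by gcd(41398601227798250989, 9419588158802421600) = 7 gives 5914085889685464427/1345655451257488800 ≈ 4.39495. (The PNT-adjacent estimate ln(45) + γ ≈ 4.38388 matches within O(1/n).)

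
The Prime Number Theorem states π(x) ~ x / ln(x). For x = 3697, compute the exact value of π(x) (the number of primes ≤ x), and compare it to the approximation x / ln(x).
π(3697) = 516;  x/ln(x) ≈ 450.02;  relative error ≈ 12.79%.

Directly count primes up to 3697: π(3697) = 516. The PNT approximation gives 3697/ln(3697) ≈ 3697/8.21528 ≈ 450.02. Relative error (π(x) − x/ln(x)) / π(x) ≈ 12.79%; the approximation is known to undercount slightly (Li(x) is a better estimate).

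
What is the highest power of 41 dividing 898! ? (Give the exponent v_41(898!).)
v_41(898!) = 21

Legendre's formula: v_p(n!) = Σ_{k ≥ 1} ⌊n / p^k⌋. For p = 41, n = 898, the terms are:
  ⌊898/41^1⌋ = ⌊898/41⌋ = 21
(the next term ⌊898/41^2⌋ = 0, terminating the sum). Summing: v_41(898!) = 21 = 21.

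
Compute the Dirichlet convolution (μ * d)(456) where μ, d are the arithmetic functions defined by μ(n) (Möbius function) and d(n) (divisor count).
(μ * d)(456) = 1

Divisors of 456: [1, 2, 3, 4, 6, 8, 12, 19, 24, 38, 57, 76, 114, 152, 228, 456]. For each d | 456:
  d = 1: μ(1) · d(456/1) = 1 · 16 = 16
  d = 2: μ(2) · d(456/2) = -1 · 12 = -12
  d = 3: μ(3) · d(456/3) = -1 · 8 = -8
  d = 4: μ(4) · d(456/4) = 0 · 8 = 0
  d = 6: μ(6) · d(456/6) = 1 · 6 = 6
  d = 8: μ(8) · d(456/8) = 0 · 4 = 0
  d = 12: μ(12) · d(456/12) = 0 · 4 = 0
  d = 19: μ(19) · d(456/19) = -1 · 8 = -8
  d = 24: μ(24) · d(456/24) = 0 · 2 = 0
  d = 38: μ(38) · d(456/38) = 1 · 6 = 6
  d = 57: μ(57) · d(456/57) = 1 · 4 = 4
  d = 76: μ(76) · d(456/76) = 0 · 4 = 0
  d = 114: μ(114) · d(456/114) = -1 · 3 = -3
  d = 152: μ(152) · d(456/152) = 0 · 2 = 0
  d = 228: μ(228) · d(456/228) = 0 · 2 = 0
  d = 456: μ(456) · d(456/456) = 0 · 1 = 0
Summing: (μ * d)(456) = 16 + -12 + -8 + 0 + 6 + 0 + 0 + -8 + 0 + 6 + 4 + 0 + -3 + 0 + 0 + 0 = 1.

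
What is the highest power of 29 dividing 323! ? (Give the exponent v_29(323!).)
v_29(323!) = 11

Legendre's formula: v_p(n!) = Σ_{k ≥ 1} ⌊n / p^k⌋. For p = 29, n = 323, the terms are:
  ⌊323/29^1⌋ = ⌊323/29⌋ = 11
(the next term ⌊323/29^2⌋ = 0, terminating the sum). Summing: v_29(323!) = 11 = 11.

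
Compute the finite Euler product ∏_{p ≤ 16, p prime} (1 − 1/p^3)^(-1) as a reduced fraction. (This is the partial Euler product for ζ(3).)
∏ = 39364325/32767248

The primes p ≤ 16 are [2, 3, 5, 7, 11, 13]. For each prime, (1 − 1/p^3)^(-1) = p^3 / (p^3 − 1). The product is (1 − 1/2^3)^(-1), (1 − 1/3^3)^(-1), (1 − 1/5^3)^(-1), (1 − 1/7^3)^(-1), (1 − 1/11^3)^(-1), (1 − 1/13^3)^(-1) = ∏ p^3 / (p^3 − 1) = 39364325/32767248.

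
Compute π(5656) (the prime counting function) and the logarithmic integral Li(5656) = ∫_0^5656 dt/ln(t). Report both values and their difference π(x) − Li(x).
π(5656) = 744;  Li(5656) ≈ 760.74;  π(x) − Li(x) ≈ -16.74.

Direct count of primes ≤ 5656 gives π(5656) = 744. Numerical evaluation of the logarithmic integral gives Li(5656) ≈ 760.74. The difference π(x) − Li(x) ≈ -16.74 is typically negative for small/moderate x (Li(x) overestimates), though Littlewood's theorem shows this sign changes infinitely often.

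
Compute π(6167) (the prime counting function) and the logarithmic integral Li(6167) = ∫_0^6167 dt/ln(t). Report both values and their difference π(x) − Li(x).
π(6167) = 803;  Li(6167) ≈ 819.58;  π(x) − Li(x) ≈ -16.58.

Direct count of primes ≤ 6167 gives π(6167) = 803. Numerical evaluation of the logarithmic integral gives Li(6167) ≈ 819.58. The difference π(x) − Li(x) ≈ -16.58 is typically negative for small/moderate x (Li(x) overestimates), though Littlewood's theorem shows this sign changes infinitely often.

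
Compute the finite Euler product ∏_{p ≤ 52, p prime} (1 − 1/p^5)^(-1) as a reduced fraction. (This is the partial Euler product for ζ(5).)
∏ = 505807800965451248053830657783332590848273750176189703324931155978491/487794643941809531294334436783738741459341109492573787399981389578240

The primes p ≤ 52 are [2, 3, 5, 7, 11, 13, 17, 19, 23, 29, 31, 37, 41, 43, 47]. For each prime, (1 − 1/p^5)^(-1) = p^5 / (p^5 − 1). The product is (1 − 1/2^5)^(-1), (1 − 1/3^5)^(-1), (1 − 1/5^5)^(-1), (1 − 1/7^5)^(-1), (1 − 1/11^5)^(-1), (1 − 1/13^5)^(-1), (1 − 1/17^5)^(-1), (1 − 1/19^5)^(-1), (1 − 1/23^5)^(-1), (1 − 1/29^5)^(-1), (1 − 1/31^5)^(-1), (1 − 1/37^5)^(-1), (1 − 1/41^5)^(-1), (1 − 1/43^5)^(-1), (1 − 1/47^5)^(-1) = ∏ p^5 / (p^5 − 1) = 505807800965451248053830657783332590848273750176189703324931155978491/487794643941809531294334436783738741459341109492573787399981389578240.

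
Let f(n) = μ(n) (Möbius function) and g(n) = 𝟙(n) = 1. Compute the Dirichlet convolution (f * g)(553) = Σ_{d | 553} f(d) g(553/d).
(μ * 𝟙)(553) = 0

Divisors of 553: [1, 7, 79, 553]. For each d | 553:
  d = 1: μ(1) · 𝟙(553/1) = 1 · 1 = 1
  d = 7: μ(7) · 𝟙(553/7) = -1 · 1 = -1
  d = 79: μ(79) · 𝟙(553/79) = -1 · 1 = -1
  d = 553: μ(553) · 𝟙(553/553) = 1 · 1 = 1
Summing: (μ * 𝟙)(553) = 1 + -1 + -1 + 1 = 0.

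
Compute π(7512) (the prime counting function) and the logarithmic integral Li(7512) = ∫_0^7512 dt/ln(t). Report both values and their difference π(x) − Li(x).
π(7512) = 951;  Li(7512) ≈ 971.93;  π(x) − Li(x) ≈ -20.93.

Direct count of primes ≤ 7512 gives π(7512) = 951. Numerical evaluation of the logarithmic integral gives Li(7512) ≈ 971.93. The difference π(x) − Li(x) ≈ -20.93 is typically negative for small/moderate x (Li(x) overestimates), though Littlewood's theorem shows this sign changes infinitely often.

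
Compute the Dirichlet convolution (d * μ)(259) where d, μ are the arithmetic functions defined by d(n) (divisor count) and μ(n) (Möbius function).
(d * μ)(259) = 1

Divisors of 259: [1, 7, 37, 259]. For each d | 259:
  d = 1: d(1) · μ(259/1) = 1 · 1 = 1
  d = 7: d(7) · μ(259/7) = 2 · -1 = -2
  d = 37: d(37) · μ(259/37) = 2 · -1 = -2
  d = 259: d(259) · μ(259/259) = 4 · 1 = 4
Summing: (d * μ)(259) = 1 + -2 + -2 + 4 = 1.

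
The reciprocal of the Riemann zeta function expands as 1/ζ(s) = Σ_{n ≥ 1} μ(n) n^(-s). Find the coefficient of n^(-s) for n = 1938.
μ(1938) = 1

Factor n = 1938 = 2 · 3 · 17 · 19. μ(n) = 0 if any exponent ≥ 2 (not squarefree); otherwise μ(n) = (−1)^{ω(n)} where ω(n) is the number of distinct prime factors. Applying: μ(1938) = 1.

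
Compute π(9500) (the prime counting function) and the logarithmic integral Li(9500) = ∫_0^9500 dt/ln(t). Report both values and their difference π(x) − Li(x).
π(9500) = 1177;  Li(9500) ≈ 1191.70;  π(x) − Li(x) ≈ -14.70.

Direct count of primes ≤ 9500 gives π(9500) = 1177. Numerical evaluation of the logarithmic integral gives Li(9500) ≈ 1191.70. The difference π(x) − Li(x) ≈ -14.70 is typically negative for small/moderate x (Li(x) overestimates), though Littlewood's theorem shows this sign changes infinitely often.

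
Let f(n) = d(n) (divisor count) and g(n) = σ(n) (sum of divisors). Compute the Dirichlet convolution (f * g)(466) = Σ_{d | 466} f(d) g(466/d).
(d * σ)(466) = 1180

Divisors of 466: [1, 2, 233, 466]. For each d | 466:
  d = 1: d(1) · σ(466/1) = 1 · 702 = 702
  d = 2: d(2) · σ(466/2) = 2 · 234 = 468
  d = 233: d(233) · σ(466/233) = 2 · 3 = 6
  d = 466: d(466) · σ(466/466) = 4 · 1 = 4
Summing: (d * σ)(466) = 702 + 468 + 6 + 4 = 1180.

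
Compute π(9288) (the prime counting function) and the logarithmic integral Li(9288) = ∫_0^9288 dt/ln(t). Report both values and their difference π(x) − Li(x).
π(9288) = 1150;  Li(9288) ≈ 1168.53;  π(x) − Li(x) ≈ -18.53.

Direct count of primes ≤ 9288 gives π(9288) = 1150. Numerical evaluation of the logarithmic integral gives Li(9288) ≈ 1168.53. The difference π(x) − Li(x) ≈ -18.53 is typically negative for small/moderate x (Li(x) overestimates), though Littlewood's theorem shows this sign changes infinitely often.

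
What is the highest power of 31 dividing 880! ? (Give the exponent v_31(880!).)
v_31(880!) = 28

Legendre's formula: v_p(n!) = Σ_{k ≥ 1} ⌊n / p^k⌋. For p = 31, n = 880, the terms are:
  ⌊880/31^1⌋ = ⌊880/31⌋ = 28
(the next term ⌊880/31^2⌋ = 0, terminating the sum). Summing: v_31(880!) = 28 = 28.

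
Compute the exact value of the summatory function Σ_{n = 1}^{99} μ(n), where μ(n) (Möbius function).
Σ_{n ≤ 99} μ(n) = 1

Compute μ(n) for each 1 ≤ n ≤ 99: μ(1) = 1, μ(2) = -1, μ(3) = -1, μ(4) = 0, μ(5) = -1, μ(6) = 1, μ(7) = -1, μ(8) = 0, μ(9) = 0, μ(10) = 1, μ(11) = -1, μ(12) = 0, μ(13) = -1, μ(14) = 1, μ(15) = 1, μ(16) = 0, μ(17) = -1, μ(18) = 0, μ(19) = -1, μ(20) = 0, μ(21) = 1, μ(22) = 1, μ(23) = -1, μ(24) = 0, μ(25) = 0, μ(26) = 1, μ(27) = 0, μ(28) = 0, μ(29) = -1, μ(30) = -1, μ(31) = -1, μ(32) = 0, μ(33) = 1, μ(34) = 1, μ(35) = 1, μ(36) = 0, μ(37) = -1, μ(38) = 1, μ(39) = 1, μ(40) = 0, μ(41) = -1, μ(42) = -1, μ(43) = -1, μ(44) = 0, μ(45) = 0, μ(46) = 1, μ(47) = -1, μ(48) = 0, μ(49) = 0, μ(50) = 0, μ(51) = 1, μ(52) = 0, μ(53) = -1, μ(54) = 0, μ(55) = 1, μ(56) = 0, μ(57) = 1, μ(58) = 1, μ(59) = -1, μ(60) = 0, μ(61) = -1, μ(62) = 1, μ(63) = 0, μ(64) = 0, μ(65) = 1, μ(66) = -1, μ(67) = -1, μ(68) = 0, μ(69) = 1, μ(70) = -1, μ(71) = -1, μ(72) = 0, μ(73) = -1, μ(74) = 1, μ(75) = 0, μ(76) = 0, μ(77) = 1, μ(78) = -1, μ(79) = -1, μ(80) = 0, μ(81) = 0, μ(82) = 1, μ(83) = -1, μ(84) = 0, μ(85) = 1, μ(86) = 1, μ(87) = 1, μ(88) = 0, μ(89) = -1, μ(90) = 0, μ(91) = 1, μ(92) = 0, μ(93) = 1, μ(94) = 1, μ(95) = 1, μ(96) = 0, μ(97) = -1, μ(98) = 0, μ(99) = 0. Summing all 99 values: 1. (Mertens function M(x) = Σ_{n ≤ x} μ(n); on average M(x) should be small (PNT ⟺ M(x) = o(x)).)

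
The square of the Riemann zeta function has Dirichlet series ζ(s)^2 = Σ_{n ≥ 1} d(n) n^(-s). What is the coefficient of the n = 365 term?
d(365) = 4

ζ(s)^2 = (Σ 1/m^s)(Σ 1/k^s). The coefficient of 1/n^s in the product is the number of ordered pairs (m, k) with mk = n, which equals d(n). For n = 365, divisors are [1, 5, 73, 365], so d(365) = 4.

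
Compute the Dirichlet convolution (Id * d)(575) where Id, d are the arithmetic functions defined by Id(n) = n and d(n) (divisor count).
(Id * d)(575) = 950

Divisors of 575: [1, 5, 23, 25, 115, 575]. For each d | 575:
  d = 1: Id(1) · d(575/1) = 1 · 6 = 6
  d = 5: Id(5) · d(575/5) = 5 · 4 = 20
  d = 23: Id(23) · d(575/23) = 23 · 3 = 69
  d = 25: Id(25) · d(575/25) = 25 · 2 = 50
  d = 115: Id(115) · d(575/115) = 115 · 2 = 230
  d = 575: Id(575) · d(575/575) = 575 · 1 = 575
Summing: (Id * d)(575) = 6 + 20 + 69 + 50 + 230 + 575 = 950.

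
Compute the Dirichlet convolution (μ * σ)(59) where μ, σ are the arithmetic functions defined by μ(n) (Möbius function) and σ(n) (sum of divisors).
(μ * σ)(59) = 59

Divisors of 59: [1, 59]. For each d | 59:
  d = 1: μ(1) · σ(59/1) = 1 · 60 = 60
  d = 59: μ(59) · σ(59/59) = -1 · 1 = -1
Summing: (μ * σ)(59) = 60 + -1 = 59.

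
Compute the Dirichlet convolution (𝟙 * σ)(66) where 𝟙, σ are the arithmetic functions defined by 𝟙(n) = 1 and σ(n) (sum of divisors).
(𝟙 * σ)(66) = 260

Divisors of 66: [1, 2, 3, 6, 11, 22, 33, 66]. For each d | 66:
  d = 1: 𝟙(1) · σ(66/1) = 1 · 144 = 144
  d = 2: 𝟙(2) · σ(66/2) = 1 · 48 = 48
  d = 3: 𝟙(3) · σ(66/3) = 1 · 36 = 36
  d = 6: 𝟙(6) · σ(66/6) = 1 · 12 = 12
  d = 11: 𝟙(11) · σ(66/11) = 1 · 12 = 12
  d = 22: 𝟙(22) · σ(66/22) = 1 · 4 = 4
  d = 33: 𝟙(33) · σ(66/33) = 1 · 3 = 3
  d = 66: 𝟙(66) · σ(66/66) = 1 · 1 = 1
Summing: (𝟙 * σ)(66) = 144 + 48 + 36 + 12 + 12 + 4 + 3 + 1 = 260.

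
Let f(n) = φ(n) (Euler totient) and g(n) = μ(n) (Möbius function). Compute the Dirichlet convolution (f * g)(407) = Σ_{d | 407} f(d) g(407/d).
(φ * μ)(407) = 315

Divisors of 407: [1, 11, 37, 407]. For each d | 407:
  d = 1: φ(1) · μ(407/1) = 1 · 1 = 1
  d = 11: φ(11) · μ(407/11) = 10 · -1 = -10
  d = 37: φ(37) · μ(407/37) = 36 · -1 = -36
  d = 407: φ(407) · μ(407/407) = 360 · 1 = 360
Summing: (φ * μ)(407) = 1 + -10 + -36 + 360 = 315.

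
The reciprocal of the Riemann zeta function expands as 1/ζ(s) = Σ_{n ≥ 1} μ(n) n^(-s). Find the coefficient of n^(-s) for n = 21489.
μ(21489) = 1

Factor n = 21489 = 3 · 13 · 19 · 29. μ(n) = 0 if any exponent ≥ 2 (not squarefree); otherwise μ(n) = (−1)^{ω(n)} where ω(n) is the number of distinct prime factors. Applying: μ(21489) = 1.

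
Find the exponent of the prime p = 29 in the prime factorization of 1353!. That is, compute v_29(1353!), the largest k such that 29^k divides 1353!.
v_29(1353!) = 47

Legendre's formula: v_p(n!) = Σ_{k ≥ 1} ⌊n / p^k⌋. For p = 29, n = 1353, the terms are:
  ⌊1353/29^1⌋ = ⌊1353/29⌋ = 46
  ⌊1353/29^2⌋ = ⌊1353/841⌋ = 1
(the next term ⌊1353/29^3⌋ = 0, terminating the sum). Summing: v_29(1353!) = 46 + 1 = 47.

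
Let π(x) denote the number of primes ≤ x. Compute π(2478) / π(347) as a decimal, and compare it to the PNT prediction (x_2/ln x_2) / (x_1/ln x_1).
π(2478)/π(347) = 367/69 ≈ 5.3188;  PNT prediction ≈ 5.3449.

π(347) = 69 and π(2478) = 367, so π(2478)/π(347) ≈ 5.3188. The PNT-predicted ratio is (2478/ln(2478)) / (347/ln(347)) ≈ 5.3449. The two agree to within a few percent, as expected.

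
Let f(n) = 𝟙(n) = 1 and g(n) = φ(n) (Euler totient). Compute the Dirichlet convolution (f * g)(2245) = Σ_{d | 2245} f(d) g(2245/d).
(𝟙 * φ)(2245) = 2245

Divisors of 2245: [1, 5, 449, 2245]. For each d | 2245:
  d = 1: 𝟙(1) · φ(2245/1) = 1 · 1792 = 1792
  d = 5: 𝟙(5) · φ(2245/5) = 1 · 448 = 448
  d = 449: 𝟙(449) · φ(2245/449) = 1 · 4 = 4
  d = 2245: 𝟙(2245) · φ(2245/2245) = 1 · 1 = 1
Summing: (𝟙 * φ)(2245) = 1792 + 448 + 4 + 1 = 2245.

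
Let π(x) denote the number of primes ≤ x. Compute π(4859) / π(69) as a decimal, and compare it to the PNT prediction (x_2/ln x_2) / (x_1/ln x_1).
π(4859)/π(69) = 650/19 ≈ 34.2105;  PNT prediction ≈ 35.1256.

π(69) = 19 and π(4859) = 650, so π(4859)/π(69) ≈ 34.2105. The PNT-predicted ratio is (4859/ln(4859)) / (69/ln(69)) ≈ 35.1256. The two agree to within a few percent, as expected.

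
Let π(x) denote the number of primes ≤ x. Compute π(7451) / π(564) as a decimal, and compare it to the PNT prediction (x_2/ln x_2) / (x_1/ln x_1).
π(7451)/π(564) = 943/103 ≈ 9.1553;  PNT prediction ≈ 9.3867.

π(564) = 103 and π(7451) = 943, so π(7451)/π(564) ≈ 9.1553. The PNT-predicted ratio is (7451/ln(7451)) / (564/ln(564)) ≈ 9.3867. The two agree to within a few percent, as expected.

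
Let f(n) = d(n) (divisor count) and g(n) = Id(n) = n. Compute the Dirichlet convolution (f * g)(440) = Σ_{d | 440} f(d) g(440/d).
(d * Id)(440) = 2366

Divisors of 440: [1, 2, 4, 5, 8, 10, 11, 20, 22, 40, 44, 55, 88, 110, 220, 440]. For each d | 440:
  d = 1: d(1) · Id(440/1) = 1 · 440 = 440
  d = 2: d(2) · Id(440/2) = 2 · 220 = 440
  d = 4: d(4) · Id(440/4) = 3 · 110 = 330
  d = 5: d(5) · Id(440/5) = 2 · 88 = 176
  d = 8: d(8) · Id(440/8) = 4 · 55 = 220
  d = 10: d(10) · Id(440/10) = 4 · 44 = 176
  d = 11: d(11) · Id(440/11) = 2 · 40 = 80
  d = 20: d(20) · Id(440/20) = 6 · 22 = 132
  d = 22: d(22) · Id(440/22) = 4 · 20 = 80
  d = 40: d(40) · Id(440/40) = 8 · 11 = 88
  d = 44: d(44) · Id(440/44) = 6 · 10 = 60
  d = 55: d(55) · Id(440/55) = 4 · 8 = 32
  d = 88: d(88) · Id(440/88) = 8 · 5 = 40
  d = 110: d(110) · Id(440/110) = 8 · 4 = 32
  d = 220: d(220) · Id(440/220) = 12 · 2 = 24
  d = 440: d(440) · Id(440/440) = 16 · 1 = 16
Summing: (d * Id)(440) = 440 + 440 + 330 + 176 + 220 + 176 + 80 + 132 + 80 + 88 + 60 + 32 + 40 + 32 + 24 + 16 = 2366.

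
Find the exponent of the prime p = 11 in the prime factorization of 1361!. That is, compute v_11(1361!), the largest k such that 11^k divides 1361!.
v_11(1361!) = 135

Legendre's formula: v_p(n!) = Σ_{k ≥ 1} ⌊n / p^k⌋. For p = 11, n = 1361, the terms are:
  ⌊1361/11^1⌋ = ⌊1361/11⌋ = 123
  ⌊1361/11^2⌋ = ⌊1361/121⌋ = 11
  ⌊1361/11^3⌋ = ⌊1361/1331⌋ = 1
(the next term ⌊1361/11^4⌋ = 0, terminating the sum). Summing: v_11(1361!) = 123 + 11 + 1 = 135.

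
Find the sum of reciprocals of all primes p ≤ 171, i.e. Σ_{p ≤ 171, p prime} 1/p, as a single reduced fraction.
Σ 1/p = 1840793455149223796977553240989608507934961889604586193282330007699/962947420735983927056946215901134429196419130606213075415963491270

π(171) = 39, so the primes ≤ 171 are [2, 3, 5, 7, 11, 13, 17, 19, 23, 29, 31, 37, 41, 43, 47, 53, 59, 61, 67, 71, 73, 79, 83, 89, 97, 101, 103, 107, 109, 113, 127, 131, 137, 139, 149, 151, 157, 163, 167]. Summing 1/p over these primes: 1840793455149223796977553240989608507934961889604586193282330007699/962947420735983927056946215901134429196419130606213075415963491270 ≈ 1.9116. Mertens estimate ln ln(171) + 0.2615 ≈ 1.8989.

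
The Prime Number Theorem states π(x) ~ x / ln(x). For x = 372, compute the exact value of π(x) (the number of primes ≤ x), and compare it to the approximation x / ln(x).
π(372) = 73;  x/ln(x) ≈ 62.85;  relative error ≈ 13.90%.

Directly count primes up to 372: π(372) = 73. The PNT approximation gives 372/ln(372) ≈ 372/5.91889 ≈ 62.85. Relative error (π(x) − x/ln(x)) / π(x) ≈ 13.90%; the approximation is known to undercount slightly (Li(x) is a better estimate).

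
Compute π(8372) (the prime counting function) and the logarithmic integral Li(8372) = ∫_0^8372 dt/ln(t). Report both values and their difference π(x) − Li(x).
π(8372) = 1048;  Li(8372) ≈ 1067.70;  π(x) − Li(x) ≈ -19.70.

Direct count of primes ≤ 8372 gives π(8372) = 1048. Numerical evaluation of the logarithmic integral gives Li(8372) ≈ 1067.70. The difference π(x) − Li(x) ≈ -19.70 is typically negative for small/moderate x (Li(x) overestimates), though Littlewood's theorem shows this sign changes infinitely often.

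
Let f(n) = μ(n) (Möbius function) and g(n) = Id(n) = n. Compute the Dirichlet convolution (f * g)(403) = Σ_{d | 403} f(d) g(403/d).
(μ * Id)(403) = 360

Divisors of 403: [1, 13, 31, 403]. For each d | 403:
  d = 1: μ(1) · Id(403/1) = 1 · 403 = 403
  d = 13: μ(13) · Id(403/13) = -1 · 31 = -31
  d = 31: μ(31) · Id(403/31) = -1 · 13 = -13
  d = 403: μ(403) · Id(403/403) = 1 · 1 = 1
Summing: (μ * Id)(403) = 403 + -31 + -13 + 1 = 360.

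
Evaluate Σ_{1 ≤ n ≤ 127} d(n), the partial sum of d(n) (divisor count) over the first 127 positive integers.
Σ_{n ≤ 127} d(n) = 637

Compute d(n) for each 1 ≤ n ≤ 127: d(1) = 1, d(2) = 2, d(3) = 2, d(4) = 3, d(5) = 2, d(6) = 4, d(7) = 2, d(8) = 4, d(9) = 3, d(10) = 4, d(11) = 2, d(12) = 6, d(13) = 2, d(14) = 4, d(15) = 4, d(16) = 5, d(17) = 2, d(18) = 6, d(19) = 2, d(20) = 6, d(21) = 4, d(22) = 4, d(23) = 2, d(24) = 8, d(25) = 3, d(26) = 4, d(27) = 4, d(28) = 6, d(29) = 2, d(30) = 8, d(31) = 2, d(32) = 6, d(33) = 4, d(34) = 4, d(35) = 4, d(36) = 9, d(37) = 2, d(38) = 4, d(39) = 4, d(40) = 8, d(41) = 2, d(42) = 8, d(43) = 2, d(44) = 6, d(45) = 6, d(46) = 4, d(47) = 2, d(48) = 10, d(49) = 3, d(50) = 6, d(51) = 4, d(52) = 6, d(53) = 2, d(54) = 8, d(55) = 4, d(56) = 8, d(57) = 4, d(58) = 4, d(59) = 2, d(60) = 12, d(61) = 2, d(62) = 4, d(63) = 6, d(64) = 7, d(65) = 4, d(66) = 8, d(67) = 2, d(68) = 6, d(69) = 4, d(70) = 8, d(71) = 2, d(72) = 12, d(73) = 2, d(74) = 4, d(75) = 6, d(76) = 6, d(77) = 4, d(78) = 8, d(79) = 2, d(80) = 10, d(81) = 5, d(82) = 4, d(83) = 2, d(84) = 12, d(85) = 4, d(86) = 4, d(87) = 4, d(88) = 8, d(89) = 2, d(90) = 12, d(91) = 4, d(92) = 6, d(93) = 4, d(94) = 4, d(95) = 4, d(96) = 12, d(97) = 2, d(98) = 6, d(99) = 6, d(100) = 9, d(101) = 2, d(102) = 8, d(103) = 2, d(104) = 8, d(105) = 8, d(106) = 4, d(107) = 2, d(108) = 12, d(109) = 2, d(110) = 8, d(111) = 4, d(112) = 10, d(113) = 2, d(114) = 8, d(115) = 4, d(116) = 6, d(117) = 6, d(118) = 4, d(119) = 4, d(120) = 16, d(121) = 3, d(122) = 4, d(123) = 4, d(124) = 6, d(125) = 4, d(126) = 12, d(127) = 2. Summing all 127 values: 637. (Dirichlet's divisor formula: Σ_{n ≤ x} d(n) = x ln(x) + (2γ − 1) x + O(√x). For x = 127, the asymptotic estimate is ≈ 634.82.)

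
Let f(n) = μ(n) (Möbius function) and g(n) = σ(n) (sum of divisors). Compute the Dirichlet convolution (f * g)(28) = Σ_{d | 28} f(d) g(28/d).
(μ * σ)(28) = 28

Divisors of 28: [1, 2, 4, 7, 14, 28]. For each d | 28:
  d = 1: μ(1) · σ(28/1) = 1 · 56 = 56
  d = 2: μ(2) · σ(28/2) = -1 · 24 = -24
  d = 4: μ(4) · σ(28/4) = 0 · 8 = 0
  d = 7: μ(7) · σ(28/7) = -1 · 7 = -7
  d = 14: μ(14) · σ(28/14) = 1 · 3 = 3
  d = 28: μ(28) · σ(28/28) = 0 · 1 = 0
Summing: (μ * σ)(28) = 56 + -24 + 0 + -7 + 3 + 0 = 28.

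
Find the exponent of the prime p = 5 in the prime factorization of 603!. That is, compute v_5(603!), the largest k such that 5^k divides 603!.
v_5(603!) = 148

Legendre's formula: v_p(n!) = Σ_{k ≥ 1} ⌊n / p^k⌋. For p = 5, n = 603, the terms are:
  ⌊603/5^1⌋ = ⌊603/5⌋ = 120
  ⌊603/5^2⌋ = ⌊603/25⌋ = 24
  ⌊603/5^3⌋ = ⌊603/125⌋ = 4
(the next term ⌊603/5^4⌋ = 0, terminating the sum). Summing: v_5(603!) = 120 + 24 + 4 = 148.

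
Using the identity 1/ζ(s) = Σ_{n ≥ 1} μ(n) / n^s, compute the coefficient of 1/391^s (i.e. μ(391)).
μ(391) = 1

Factor n = 391 = 17 · 23. μ(n) = 0 if any exponent ≥ 2 (not squarefree); otherwise μ(n) = (−1)^{ω(n)} where ω(n) is the number of distinct prime factors. Applying: μ(391) = 1.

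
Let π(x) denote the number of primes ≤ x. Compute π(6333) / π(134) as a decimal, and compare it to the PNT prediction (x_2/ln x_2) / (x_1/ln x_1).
π(6333)/π(134) = 824/32 ≈ 25.7500;  PNT prediction ≈ 26.4439.

π(134) = 32 and π(6333) = 824, so π(6333)/π(134) ≈ 25.7500. The PNT-predicted ratio is (6333/ln(6333)) / (134/ln(134)) ≈ 26.4439. The two agree to within a few percent, as expected.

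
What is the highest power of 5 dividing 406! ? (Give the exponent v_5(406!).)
v_5(406!) = 100

Legendre's formula: v_p(n!) = Σ_{k ≥ 1} ⌊n / p^k⌋. For p = 5, n = 406, the terms are:
  ⌊406/5^1⌋ = ⌊406/5⌋ = 81
  ⌊406/5^2⌋ = ⌊406/25⌋ = 16
  ⌊406/5^3⌋ = ⌊406/125⌋ = 3
(the next term ⌊406/5^4⌋ = 0, terminating the sum). Summing: v_5(406!) = 81 + 16 + 3 = 100.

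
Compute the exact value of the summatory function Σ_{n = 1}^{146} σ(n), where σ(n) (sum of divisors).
Σ_{n ≤ 146} σ(n) = 17588

Compute σ(n) for each 1 ≤ n ≤ 146: σ(1) = 1, σ(2) = 3, σ(3) = 4, σ(4) = 7, σ(5) = 6, σ(6) = 12, σ(7) = 8, σ(8) = 15, σ(9) = 13, σ(10) = 18, σ(11) = 12, σ(12) = 28, σ(13) = 14, σ(14) = 24, σ(15) = 24, σ(16) = 31, σ(17) = 18, σ(18) = 39, σ(19) = 20, σ(20) = 42, σ(21) = 32, σ(22) = 36, σ(23) = 24, σ(24) = 60, σ(25) = 31, σ(26) = 42, σ(27) = 40, σ(28) = 56, σ(29) = 30, σ(30) = 72, σ(31) = 32, σ(32) = 63, σ(33) = 48, σ(34) = 54, σ(35) = 48, σ(36) = 91, σ(37) = 38, σ(38) = 60, σ(39) = 56, σ(40) = 90, σ(41) = 42, σ(42) = 96, σ(43) = 44, σ(44) = 84, σ(45) = 78, σ(46) = 72, σ(47) = 48, σ(48) = 124, σ(49) = 57, σ(50) = 93, σ(51) = 72, σ(52) = 98, σ(53) = 54, σ(54) = 120, σ(55) = 72, σ(56) = 120, σ(57) = 80, σ(58) = 90, σ(59) = 60, σ(60) = 168, σ(61) = 62, σ(62) = 96, σ(63) = 104, σ(64) = 127, σ(65) = 84, σ(66) = 144, σ(67) = 68, σ(68) = 126, σ(69) = 96, σ(70) = 144, σ(71) = 72, σ(72) = 195, σ(73) = 74, σ(74) = 114, σ(75) = 124, σ(76) = 140, σ(77) = 96, σ(78) = 168, σ(79) = 80, σ(80) = 186, σ(81) = 121, σ(82) = 126, σ(83) = 84, σ(84) = 224, σ(85) = 108, σ(86) = 132, σ(87) = 120, σ(88) = 180, σ(89) = 90, σ(90) = 234, σ(91) = 112, σ(92) = 168, σ(93) = 128, σ(94) = 144, σ(95) = 120, σ(96) = 252, σ(97) = 98, σ(98) = 171, σ(99) = 156, σ(100) = 217, σ(101) = 102, σ(102) = 216, σ(103) = 104, σ(104) = 210, σ(105) = 192, σ(106) = 162, σ(107) = 108, σ(108) = 280, σ(109) = 110, σ(110) = 216, σ(111) = 152, σ(112) = 248, σ(113) = 114, σ(114) = 240, σ(115) = 144, σ(116) = 210, σ(117) = 182, σ(118) = 180, σ(119) = 144, σ(120) = 360, σ(121) = 133, σ(122) = 186, σ(123) = 168, σ(124) = 224, σ(125) = 156, σ(126) = 312, σ(127) = 128, σ(128) = 255, σ(129) = 176, σ(130) = 252, σ(131) = 132, σ(132) = 336, σ(133) = 160, σ(134) = 204, σ(135) = 240, σ(136) = 270, σ(137) = 138, σ(138) = 288, σ(139) = 140, σ(140) = 336, σ(141) = 192, σ(142) = 216, σ(143) = 168, σ(144) = 403, σ(145) = 180, σ(146) = 222. Summing all 146 values: 17588. (Average order: Σ_{n ≤ x} σ(n) ~ (π²/12) x². For x = 146, (π²/12)·146² ≈ 17531.71.)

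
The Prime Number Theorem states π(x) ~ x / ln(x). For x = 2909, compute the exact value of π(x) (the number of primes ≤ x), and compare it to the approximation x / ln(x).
π(2909) = 421;  x/ln(x) ≈ 364.74;  relative error ≈ 13.36%.

Directly count primes up to 2909: π(2909) = 421. The PNT approximation gives 2909/ln(2909) ≈ 2909/7.97556 ≈ 364.74. Relative error (π(x) − x/ln(x)) / π(x) ≈ 13.36%; the approximation is known to undercount slightly (Li(x) is a better estimate).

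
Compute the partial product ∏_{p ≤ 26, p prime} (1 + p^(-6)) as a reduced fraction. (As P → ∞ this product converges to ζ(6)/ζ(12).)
∏ = 1528148900144746288585670319214284020/1502467574555591484127420211226932553

The primes p ≤ 26 are [2, 3, 5, 7, 11, 13, 17, 19, 23]. For each, (1 + 1/p^6) = (p^6 + 1)/p^6. Multiplying these fractions over p ∈ [2, 3, 5, 7, 11, 13, 17, 19, 23] gives 1528148900144746288585670319214284020/1502467574555591484127420211226932553. (In the limit P → ∞ this tends to ζ(6)/ζ(12).)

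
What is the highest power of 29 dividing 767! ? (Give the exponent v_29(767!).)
v_29(767!) = 26

Legendre's formula: v_p(n!) = Σ_{k ≥ 1} ⌊n / p^k⌋. For p = 29, n = 767, the terms are:
  ⌊767/29^1⌋ = ⌊767/29⌋ = 26
(the next term ⌊767/29^2⌋ = 0, terminating the sum). Summing: v_29(767!) = 26 = 26.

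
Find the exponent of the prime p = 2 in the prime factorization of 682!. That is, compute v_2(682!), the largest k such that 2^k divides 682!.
v_2(682!) = 677

Legendre's formula: v_p(n!) = Σ_{k ≥ 1} ⌊n / p^k⌋. For p = 2, n = 682, the terms are:
  ⌊682/2^1⌋ = ⌊682/2⌋ = 341
  ⌊682/2^2⌋ = ⌊682/4⌋ = 170
  ⌊682/2^3⌋ = ⌊682/8⌋ = 85
  ⌊682/2^4⌋ = ⌊682/16⌋ = 42
  ⌊682/2^5⌋ = ⌊682/32⌋ = 21
  ⌊682/2^6⌋ = ⌊682/64⌋ = 10
  ⌊682/2^7⌋ = ⌊682/128⌋ = 5
  ⌊682/2^8⌋ = ⌊682/256⌋ = 2
  ⌊682/2^9⌋ = ⌊682/512⌋ = 1
(the next term ⌊682/2^10⌋ = 0, terminating the sum). Summing: v_2(682!) = 341 + 170 + 85 + 42 + 21 + 10 + 5 + 2 + 1 = 677.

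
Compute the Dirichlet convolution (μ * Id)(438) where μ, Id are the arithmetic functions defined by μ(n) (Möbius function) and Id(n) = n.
(μ * Id)(438) = 144

Divisors of 438: [1, 2, 3, 6, 73, 146, 219, 438]. For each d | 438:
  d = 1: μ(1) · Id(438/1) = 1 · 438 = 438
  d = 2: μ(2) · Id(438/2) = -1 · 219 = -219
  d = 3: μ(3) · Id(438/3) = -1 · 146 = -146
  d = 6: μ(6) · Id(438/6) = 1 · 73 = 73
  d = 73: μ(73) · Id(438/73) = -1 · 6 = -6
  d = 146: μ(146) · Id(438/146) = 1 · 3 = 3
  d = 219: μ(219) · Id(438/219) = 1 · 2 = 2
  d = 438: μ(438) · Id(438/438) = -1 · 1 = -1
Summing: (μ * Id)(438) = 438 + -219 + -146 + 73 + -6 + 3 + 2 + -1 = 144.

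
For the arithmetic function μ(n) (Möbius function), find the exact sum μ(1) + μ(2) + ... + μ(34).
Σ_{n ≤ 34} μ(n) = -2

Compute μ(n) for each 1 ≤ n ≤ 34: μ(1) = 1, μ(2) = -1, μ(3) = -1, μ(4) = 0, μ(5) = -1, μ(6) = 1, μ(7) = -1, μ(8) = 0, μ(9) = 0, μ(10) = 1, μ(11) = -1, μ(12) = 0, μ(13) = -1, μ(14) = 1, μ(15) = 1, μ(16) = 0, μ(17) = -1, μ(18) = 0, μ(19) = -1, μ(20) = 0, μ(21) = 1, μ(22) = 1, μ(23) = -1, μ(24) = 0, μ(25) = 0, μ(26) = 1, μ(27) = 0, μ(28) = 0, μ(29) = -1, μ(30) = -1, μ(31) = -1, μ(32) = 0, μ(33) = 1, μ(34) = 1. Summing all 34 values: -2. (Mertens function M(x) = Σ_{n ≤ x} μ(n); on average M(x) should be small (PNT ⟺ M(x) = o(x)).)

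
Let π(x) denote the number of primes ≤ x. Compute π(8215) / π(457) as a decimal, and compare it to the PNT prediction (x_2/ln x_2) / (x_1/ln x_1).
π(8215)/π(457) = 1029/88 ≈ 11.6932;  PNT prediction ≈ 12.2144.

π(457) = 88 and π(8215) = 1029, so π(8215)/π(457) ≈ 11.6932. The PNT-predicted ratio is (8215/ln(8215)) / (457/ln(457)) ≈ 12.2144. The two agree to within a few percent, as expected.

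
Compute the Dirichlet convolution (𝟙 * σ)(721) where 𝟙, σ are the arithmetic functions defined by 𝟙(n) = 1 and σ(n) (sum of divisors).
(𝟙 * σ)(721) = 945

Divisors of 721: [1, 7, 103, 721]. For each d | 721:
  d = 1: 𝟙(1) · σ(721/1) = 1 · 832 = 832
  d = 7: 𝟙(7) · σ(721/7) = 1 · 104 = 104
  d = 103: 𝟙(103) · σ(721/103) = 1 · 8 = 8
  d = 721: 𝟙(721) · σ(721/721) = 1 · 1 = 1
Summing: (𝟙 * σ)(721) = 832 + 104 + 8 + 1 = 945.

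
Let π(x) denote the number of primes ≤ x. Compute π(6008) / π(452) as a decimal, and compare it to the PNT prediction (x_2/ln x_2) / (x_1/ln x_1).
π(6008)/π(452) = 784/87 ≈ 9.0115;  PNT prediction ≈ 9.3397.

π(452) = 87 and π(6008) = 784, so π(6008)/π(452) ≈ 9.0115. The PNT-predicted ratio is (6008/ln(6008)) / (452/ln(452)) ≈ 9.3397. The two agree to within a few percent, as expected.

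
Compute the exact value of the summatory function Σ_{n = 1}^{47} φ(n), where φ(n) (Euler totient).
Σ_{n ≤ 47} φ(n) = 696

Compute φ(n) for each 1 ≤ n ≤ 47: φ(1) = 1, φ(2) = 1, φ(3) = 2, φ(4) = 2, φ(5) = 4, φ(6) = 2, φ(7) = 6, φ(8) = 4, φ(9) = 6, φ(10) = 4, φ(11) = 10, φ(12) = 4, φ(13) = 12, φ(14) = 6, φ(15) = 8, φ(16) = 8, φ(17) = 16, φ(18) = 6, φ(19) = 18, φ(20) = 8, φ(21) = 12, φ(22) = 10, φ(23) = 22, φ(24) = 8, φ(25) = 20, φ(26) = 12, φ(27) = 18, φ(28) = 12, φ(29) = 28, φ(30) = 8, φ(31) = 30, φ(32) = 16, φ(33) = 20, φ(34) = 16, φ(35) = 24, φ(36) = 12, φ(37) = 36, φ(38) = 18, φ(39) = 24, φ(40) = 16, φ(41) = 40, φ(42) = 12, φ(43) = 42, φ(44) = 20, φ(45) = 24, φ(46) = 22, φ(47) = 46. Summing all 47 values: 696. (Average order: Σ_{n ≤ x} φ(n) ~ (3/π²) x². For x = 47, (3/π²)·47² ≈ 671.46.)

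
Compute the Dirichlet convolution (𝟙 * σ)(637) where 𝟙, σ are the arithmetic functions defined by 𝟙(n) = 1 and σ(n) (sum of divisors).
(𝟙 * σ)(637) = 990

Divisors of 637: [1, 7, 13, 49, 91, 637]. For each d | 637:
  d = 1: 𝟙(1) · σ(637/1) = 1 · 798 = 798
  d = 7: 𝟙(7) · σ(637/7) = 1 · 112 = 112
  d = 13: 𝟙(13) · σ(637/13) = 1 · 57 = 57
  d = 49: 𝟙(49) · σ(637/49) = 1 · 14 = 14
  d = 91: 𝟙(91) · σ(637/91) = 1 · 8 = 8
  d = 637: 𝟙(637) · σ(637/637) = 1 · 1 = 1
Summing: (𝟙 * σ)(637) = 798 + 112 + 57 + 14 + 8 + 1 = 990.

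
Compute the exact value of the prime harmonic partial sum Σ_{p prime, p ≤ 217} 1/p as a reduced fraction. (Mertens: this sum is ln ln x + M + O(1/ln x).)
Σ 1/p = 3215488142498485484492183158345029261034221047849345857469577412562094716564064084247/1645783550795210387735581011435590727981167322669649249414629852197255934130751870910

π(217) = 47, so the primes ≤ 217 are [2, 3, 5, 7, 11, 13, 17, 19, 23, 29, 31, 37, 41, 43, 47, 53, 59, 61, 67, 71, 73, 79, 83, 89, 97, 101, 103, 107, 109, 113, 127, 131, 137, 139, 149, 151, 157, 163, 167, 173, 179, 181, 191, 193, 197, 199, 211]. Summing 1/p over these primes: 3215488142498485484492183158345029261034221047849345857469577412562094716564064084247/1645783550795210387735581011435590727981167322669649249414629852197255934130751870910 ≈ 1.9538. Mertens estimate ln ln(217) + 0.2615 ≈ 1.9442.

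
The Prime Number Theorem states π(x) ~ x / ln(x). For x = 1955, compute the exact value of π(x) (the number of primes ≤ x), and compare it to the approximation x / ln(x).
π(1955) = 297;  x/ln(x) ≈ 257.98;  relative error ≈ 13.14%.

Directly count primes up to 1955: π(1955) = 297. The PNT approximation gives 1955/ln(1955) ≈ 1955/7.57815 ≈ 257.98. Relative error (π(x) − x/ln(x)) / π(x) ≈ 13.14%; the approximation is known to undercount slightly (Li(x) is a better estimate).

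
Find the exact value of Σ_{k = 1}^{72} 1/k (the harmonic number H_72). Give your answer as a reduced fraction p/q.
H_72 = 9112469359293533278712889630349/1874681189225708508850515710400

Direct summation: H_72 = 1 + 1/2 + ... + 1/72. The least common denominator is lcm(1, ..., 72) = 5624043567677125526551547131200; over this denominator the numerator is 5624043567677125526551547131200 + 2812021783838562763275773565600 + 1874681189225708508850515710400 + 1406010891919281381637886782800 + 1124808713535425105310309426240 + 937340594612854254425257855200 + 803434795382446503793078161600 + 703005445959640690818943391400 + 624893729741902836283505236800 + 562404356767712552655154713120 + 511276687970647775141049739200 + 468670297306427127212628927600 + 432618735975163502042426702400 + 401717397691223251896539080800 + 374936237845141701770103142080 + 351502722979820345409471695700 + 330826092216301501561855713600 + 312446864870951418141752618400 + 296002293035638185607976164800 + 281202178383856276327577356560 + 267811598460815501264359387200 + 255638343985323887570524869600 + 244523633377266327241371614400 + 234335148653213563606314463800 + 224961742707085021062061885248 + 216309367987581751021213351200 + 208297909913967612094501745600 + 200858698845611625948269540400 + 193932536816452604363846452800 + 187468118922570850885051571040 + 181420760247649210533920875200 + 175751361489910172704735847850 + 170425562656882591713683246400 + 165413046108150750780927856800 + 160686959076489300758615632320 + 156223432435475709070876309200 + 152001177504787176393285057600 + 148001146517819092803988082400 + 144206245325054500680808900800 + 140601089191928138163788678280 + 137171794333588427476867003200 + 133905799230407750632179693600 + 130791710876212221547710398400 + 127819171992661943785262434800 + 124978745948380567256701047360 + 122261816688633163620685807200 + 119660501439938840990458449600 + 117167574326606781803157231900 + 114776399340349500541868308800 + 112480871353542510531030942624 + 110275364072100500520618571200 + 108154683993790875510606675600 + 106114029578813689180217870400 + 104148954956983806047250872800 + 102255337594129555028209947840 + 100429349422805812974134770200 + 98667431011879395202658721600 + 96966268408226302181923226400 + 95322772333510602144941476800 + 93734059461285425442525785520 + 92197435535690582402484379200 + 90710380123824605266960437600 + 89270532820271833754786462400 + 87875680744955086352367923925 + 86523747195032700408485340480 + 85212781328441295856841623200 + 83940948771300380993306673600 + 82706523054075375390463928400 + 81507877792422109080457204800 + 80343479538244650379307816160 + 79211881234889091923261227200 + 78111716217737854535438154600 = 27337408077880599836138668891047, so H_72 = 27337408077880599836138668891047/5624043567677125526551547131200; reducing by gcd(27337408077880599836138668891047, 5624043567677125526551547131200) = 3 gives 9112469359293533278712889630349/1874681189225708508850515710400 ≈ 4.86081. (The PNT-adjacent estimate ln(72) + γ ≈ 4.85388 matches within O(1/n).)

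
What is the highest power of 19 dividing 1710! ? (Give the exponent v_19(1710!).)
v_19(1710!) = 94

Legendre's formula: v_p(n!) = Σ_{k ≥ 1} ⌊n / p^k⌋. For p = 19, n = 1710, the terms are:
  ⌊1710/19^1⌋ = ⌊1710/19⌋ = 90
  ⌊1710/19^2⌋ = ⌊1710/361⌋ = 4
(the next term ⌊1710/19^3⌋ = 0, terminating the sum). Summing: v_19(1710!) = 90 + 4 = 94.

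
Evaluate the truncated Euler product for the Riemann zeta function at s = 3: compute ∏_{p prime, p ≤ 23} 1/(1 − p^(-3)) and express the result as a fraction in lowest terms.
∏ = 580625301352525/483109627290624

The primes p ≤ 23 are [2, 3, 5, 7, 11, 13, 17, 19, 23]. For each prime, (1 − 1/p^3)^(-1) = p^3 / (p^3 − 1). The product is (1 − 1/2^3)^(-1), (1 − 1/3^3)^(-1), (1 − 1/5^3)^(-1), (1 − 1/7^3)^(-1), (1 − 1/11^3)^(-1), (1 − 1/13^3)^(-1), (1 − 1/17^3)^(-1), (1 − 1/19^3)^(-1), (1 − 1/23^3)^(-1) = ∏ p^3 / (p^3 − 1) = 580625301352525/483109627290624.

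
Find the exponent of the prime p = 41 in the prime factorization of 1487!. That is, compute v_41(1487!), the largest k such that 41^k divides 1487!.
v_41(1487!) = 36

Legendre's formula: v_p(n!) = Σ_{k ≥ 1} ⌊n / p^k⌋. For p = 41, n = 1487, the terms are:
  ⌊1487/41^1⌋ = ⌊1487/41⌋ = 36
(the next term ⌊1487/41^2⌋ = 0, terminating the sum). Summing: v_41(1487!) = 36 = 36.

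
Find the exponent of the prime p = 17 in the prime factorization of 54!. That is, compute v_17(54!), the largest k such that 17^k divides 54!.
v_17(54!) = 3

Legendre's formula: v_p(n!) = Σ_{k ≥ 1} ⌊n / p^k⌋. For p = 17, n = 54, the terms are:
  ⌊54/17^1⌋ = ⌊54/17⌋ = 3
(the next term ⌊54/17^2⌋ = 0, terminating the sum). Summing: v_17(54!) = 3 = 3.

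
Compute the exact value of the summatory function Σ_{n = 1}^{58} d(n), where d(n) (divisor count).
Σ_{n ≤ 58} d(n) = 247

Compute d(n) for each 1 ≤ n ≤ 58: d(1) = 1, d(2) = 2, d(3) = 2, d(4) = 3, d(5) = 2, d(6) = 4, d(7) = 2, d(8) = 4, d(9) = 3, d(10) = 4, d(11) = 2, d(12) = 6, d(13) = 2, d(14) = 4, d(15) = 4, d(16) = 5, d(17) = 2, d(18) = 6, d(19) = 2, d(20) = 6, d(21) = 4, d(22) = 4, d(23) = 2, d(24) = 8, d(25) = 3, d(26) = 4, d(27) = 4, d(28) = 6, d(29) = 2, d(30) = 8, d(31) = 2, d(32) = 6, d(33) = 4, d(34) = 4, d(35) = 4, d(36) = 9, d(37) = 2, d(38) = 4, d(39) = 4, d(40) = 8, d(41) = 2, d(42) = 8, d(43) = 2, d(44) = 6, d(45) = 6, d(46) = 4, d(47) = 2, d(48) = 10, d(49) = 3, d(50) = 6, d(51) = 4, d(52) = 6, d(53) = 2, d(54) = 8, d(55) = 4, d(56) = 8, d(57) = 4, d(58) = 4. Summing all 58 values: 247. (Dirichlet's divisor formula: Σ_{n ≤ x} d(n) = x ln(x) + (2γ − 1) x + O(√x). For x = 58, the asymptotic estimate is ≈ 244.46.)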